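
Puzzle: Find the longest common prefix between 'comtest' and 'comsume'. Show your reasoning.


Compare from the start: 3 characters match: 'com'. Mismatch at position 4: 't' vs 's'.

com


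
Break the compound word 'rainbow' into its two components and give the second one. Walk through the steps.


Split 'rainbow' into 'rain' + 'bow'. The second part is 'bow'.

bow


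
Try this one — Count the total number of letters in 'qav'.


Spell out 'qav' and number each letter: q(1), a(2), v(3). Total: 3 letters.

3


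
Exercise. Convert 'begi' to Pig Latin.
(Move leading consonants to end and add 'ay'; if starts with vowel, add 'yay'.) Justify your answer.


'begi': move consonant cluster 'b' to end and add 'ay': 'egibay'.

egibay


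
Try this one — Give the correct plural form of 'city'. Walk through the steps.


Apply rule: Change -y to -ies (consonant + y). 'city' becomes 'cities'.

cities


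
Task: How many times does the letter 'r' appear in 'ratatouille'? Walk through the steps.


Letter 'r' in 'ratatouille': found at position(s) 1 = 1 occurrence(s).

1


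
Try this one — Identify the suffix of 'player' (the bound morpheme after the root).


The word 'player' = 'play' (root) + '-er' (suffix). The suffix is '-er'.

er


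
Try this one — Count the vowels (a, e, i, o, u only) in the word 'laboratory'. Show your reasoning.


Vowels in 'laboratory': a, o, a, o = 4 vowels.

4


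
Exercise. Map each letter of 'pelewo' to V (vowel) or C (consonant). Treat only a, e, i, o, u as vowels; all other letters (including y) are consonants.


Letter mapping: p = C, e = V, l = C, e = V, w = C, o = V.

CVCVCV


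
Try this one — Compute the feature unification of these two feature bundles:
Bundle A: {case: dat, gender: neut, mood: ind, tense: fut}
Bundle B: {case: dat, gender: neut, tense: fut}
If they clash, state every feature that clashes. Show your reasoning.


Compare features:
case: A=dat vs B=dat -> unified: dat
gender: A=neut vs B=neut -> unified: neut
mood: A=ind vs B=_ -> unified: ind
tense: A=fut vs B=fut -> unified: fut
No clashes found.

Unified: {case: dat, gender: neut, mood: ind, tense: fut}


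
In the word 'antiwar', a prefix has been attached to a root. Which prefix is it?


The word 'antiwar' = 'anti' (prefix) + 'war' (root). The prefix is 'anti'.

anti


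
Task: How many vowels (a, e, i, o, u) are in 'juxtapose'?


Vowels in 'juxtapose': u, a, o, e = 4 vowels.

4


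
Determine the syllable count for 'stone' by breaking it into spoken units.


Break 'stone' into syllables: stone -> stone = 1 syllable

1 syllable


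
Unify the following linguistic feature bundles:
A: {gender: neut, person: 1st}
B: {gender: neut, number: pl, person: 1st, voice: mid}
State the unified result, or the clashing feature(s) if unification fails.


Compare features:
gender: A=neut vs B=neut -> unified: neut
number: A=_ vs B=pl -> unified: pl
person: A=1st vs B=1st -> unified: 1st
voice: A=_ vs B=mid -> unified: mid
No clashes found.

Unified: {gender: neut, number: pl, person: 1st, voice: mid}


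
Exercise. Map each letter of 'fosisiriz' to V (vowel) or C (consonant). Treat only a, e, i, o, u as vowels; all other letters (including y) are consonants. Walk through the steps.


Letter mapping: f = C, o = V, s = C, i = V, s = C, i = V, r = C, i = V, z = C.

CVCVCVCVC


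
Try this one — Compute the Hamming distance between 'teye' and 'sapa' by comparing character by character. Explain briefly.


Alignment:
Position 1: 't' vs 's' = DIFFER
Position 2: 'e' vs 'a' = DIFFER
Position 3: 'y' vs 'p' = DIFFER
Position 4: 'e' vs 'a' = DIFFER
Total differences: 4

4


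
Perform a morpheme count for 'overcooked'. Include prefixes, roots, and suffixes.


Decomposition: over- (prefix) + cook (root) + -ed (suffix) = 3 morpheme(s)

3 morphemes


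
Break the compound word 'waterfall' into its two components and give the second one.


Split 'waterfall' into 'water' + 'fall'. The second part is 'fall'.

fall


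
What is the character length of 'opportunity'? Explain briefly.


Spell out 'opportunity' and number each letter: o(1), p(2), p(3), o(4), r(5), t(6), u(7), n(8), i(9), t(10), y(11). Total: 11 letters.

11


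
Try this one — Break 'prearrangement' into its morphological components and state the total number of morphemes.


Step 1: Identify prefix: 'pre' (meaning: before)
Step 2: Identify root: 'arrange'
Step 3: Identify suffix(es): 'ment'
Decomposition: pre- (prefix: before) + arrange (root) + -ment (suffix: action/result)
Total morphemes: 3

3 morphemes (pre- (prefix: before) + arrange (root) + -ment (suffix: action/result))


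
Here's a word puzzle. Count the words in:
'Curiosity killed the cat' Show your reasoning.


Split into words: Curiosity | killed | the | cat = 4 words.

4


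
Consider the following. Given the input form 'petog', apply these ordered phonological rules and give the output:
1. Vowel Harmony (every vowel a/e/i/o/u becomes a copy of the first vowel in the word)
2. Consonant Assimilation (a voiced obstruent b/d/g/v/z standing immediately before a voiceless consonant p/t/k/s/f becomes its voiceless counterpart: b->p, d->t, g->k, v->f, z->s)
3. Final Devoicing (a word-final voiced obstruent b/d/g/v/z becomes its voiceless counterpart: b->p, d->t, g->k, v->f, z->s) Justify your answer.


Starting form: 'petog'
Rule 1: Vowel Harmony: all vowels become 'e' (matching first vowel). 'petog' -> 'peteg'
Rule 2: Consonant Assimilation: no voiced obstruent (b/d/g/v/z) stands immediately before a voiceless consonant (p/t/k/s/f). No change.
Rule 3: Final Devoicing: word-final voiced obstruent 'g' becomes voiceless 'k'. 'peteg' -> 'petek'
Final form: 'petek'

petek


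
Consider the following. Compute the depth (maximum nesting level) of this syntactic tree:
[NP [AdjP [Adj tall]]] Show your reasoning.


Count bracket nesting levels:
'[' at pos 0: depth = 1
'[' at pos 4: depth = 2
'[' at pos 10: depth = 3
Maximum depth reached: 3

3


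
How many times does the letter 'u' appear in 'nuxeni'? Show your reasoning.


Letter 'u' in 'nuxeni': found at position(s) 2 = 1 occurrence(s).

1


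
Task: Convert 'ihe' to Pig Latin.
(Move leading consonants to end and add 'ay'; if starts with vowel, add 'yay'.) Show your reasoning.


'ihe' starts with a vowel, so add 'yay': 'iheyay'.

iheyay


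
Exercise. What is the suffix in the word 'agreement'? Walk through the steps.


The word 'agreement' = 'agree' (root) + '-ment' (suffix). The suffix is '-ment'.

ment


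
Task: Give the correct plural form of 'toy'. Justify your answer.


Apply rule: Add -s. 'toy' becomes 'toys'.

toys


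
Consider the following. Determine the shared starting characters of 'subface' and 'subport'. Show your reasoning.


Compare from the start: 3 characters match: 'sub'. Mismatch at position 4: 'f' vs 'p'.

sub


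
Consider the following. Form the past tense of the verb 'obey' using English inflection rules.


Apply rule: Add -ed. 'obey' becomes 'obeyed'.

obeyed


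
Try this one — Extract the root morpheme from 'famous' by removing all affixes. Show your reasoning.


Remove suffix '-ous' from 'famous' to get root 'fame'.

fame


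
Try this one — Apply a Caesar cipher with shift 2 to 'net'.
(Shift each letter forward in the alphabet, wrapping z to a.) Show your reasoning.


Shift each letter by 2: n -> p, e -> g, t -> v. Result: 'pgv'.

pgv


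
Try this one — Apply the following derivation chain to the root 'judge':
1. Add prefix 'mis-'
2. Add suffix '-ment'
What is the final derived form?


Step 1: Add prefix 'mis-' to 'judge' = 'misjudge'
Step 2: Add suffix '-ment' to 'misjudge' = 'misjudgment'

misjudgment


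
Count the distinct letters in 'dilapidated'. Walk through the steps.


Unique letters in 'dilapidated': {a, d, e, i, l, p, t} = 7 distinct letters.

7


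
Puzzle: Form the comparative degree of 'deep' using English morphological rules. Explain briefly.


Apply comparative formation (add -er): 'deep' -> 'deeper'.

deeper


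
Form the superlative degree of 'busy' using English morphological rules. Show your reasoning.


Apply superlative formation (consonant + y: change y to i, add -est): 'busy' -> 'busiest'.

busiest


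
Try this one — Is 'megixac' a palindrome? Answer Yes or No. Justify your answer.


Forward: 'megixac'
Reversed: 'caxigem'
They differ.

No


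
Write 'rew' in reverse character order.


Reverse 'rew' character by character: 'wer'.

wer


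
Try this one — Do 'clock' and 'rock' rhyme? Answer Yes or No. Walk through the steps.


Rime (stressed vowel + following sounds) of 'clock': -ock = /ɒk/
Rime of 'rock': -ock = /ɒk/
/ɒk/ and /ɒk/ are the same ending sound, so the words rhyme.

Yes


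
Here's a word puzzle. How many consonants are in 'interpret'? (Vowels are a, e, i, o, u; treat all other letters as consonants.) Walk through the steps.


Consonants in 'interpret': n, t, r, p, r, t = 6 consonants.

6


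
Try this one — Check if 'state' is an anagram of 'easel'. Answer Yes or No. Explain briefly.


Sorted letters of 'state': 'aestt'
Sorted letters of 'easel': 'aeels'
They do not match.

No


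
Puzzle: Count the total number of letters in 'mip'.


Spell out 'mip' and number each letter: m(1), i(2), p(3). Total: 3 letters.

3


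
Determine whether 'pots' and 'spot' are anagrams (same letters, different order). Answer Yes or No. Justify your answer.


Sorted letters of 'pots': 'opst'
Sorted letters of 'spot': 'opst'
They match.

Yes


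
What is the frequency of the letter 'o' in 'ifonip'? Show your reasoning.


Letter 'o' in 'ifonip': found at position(s) 3 = 1 occurrence(s).

1


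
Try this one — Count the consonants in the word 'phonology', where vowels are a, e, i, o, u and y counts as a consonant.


Consonants in 'phonology': p, h, n, l, g, y = 6 consonants.

6


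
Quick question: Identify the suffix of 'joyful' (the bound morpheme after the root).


The word 'joyful' = 'joy' (root) + '-ful' (suffix). The suffix is '-ful'.

ful


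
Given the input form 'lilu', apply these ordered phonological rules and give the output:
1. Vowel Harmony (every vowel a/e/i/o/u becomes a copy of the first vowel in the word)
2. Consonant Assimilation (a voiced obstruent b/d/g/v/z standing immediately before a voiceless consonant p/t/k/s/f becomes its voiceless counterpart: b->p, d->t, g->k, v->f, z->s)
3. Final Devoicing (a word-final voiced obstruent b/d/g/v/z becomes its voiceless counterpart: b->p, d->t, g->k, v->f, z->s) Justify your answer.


Starting form: 'lilu'
Rule 1: Vowel Harmony: all vowels become 'i' (matching first vowel). 'lilu' -> 'lili'
Rule 2: Consonant Assimilation: no voiced obstruent (b/d/g/v/z) stands immediately before a voiceless consonant (p/t/k/s/f). No change.
Rule 3: Final Devoicing: the word ends in the vowel 'i', not a consonant. No change.
Final form: 'lili'

lili


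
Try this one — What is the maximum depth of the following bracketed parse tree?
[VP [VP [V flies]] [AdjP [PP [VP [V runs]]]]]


Count bracket nesting levels:
'[' at pos 0: depth = 1
'[' at pos 4: depth = 2
'[' at pos 8: depth = 3
'[' at pos 19: depth = 2
'[' at pos 25: depth = 3
'[' at pos 29: depth = 4
'[' at pos 33: depth = 5
Maximum depth reached: 5

5


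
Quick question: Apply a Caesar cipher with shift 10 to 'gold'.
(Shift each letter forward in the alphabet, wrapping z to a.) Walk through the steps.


Shift each letter by 10: g -> q, o -> y, l -> v, d -> n. Result: 'qyvn'.

qyvn


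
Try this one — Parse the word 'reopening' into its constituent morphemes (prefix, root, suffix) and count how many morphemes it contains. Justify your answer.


Step 1: Identify prefix: 're' (meaning: again)
Step 2: Identify root: 'open'
Step 3: Identify suffix(es): 'ing'
Decomposition: re- (prefix: again) + open (root) + -ing (suffix: ongoing action)
Total morphemes: 3

3 morphemes (re- (prefix: again) + open (root) + -ing (suffix: ongoing action))


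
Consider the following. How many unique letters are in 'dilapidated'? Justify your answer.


Unique letters in 'dilapidated': {a, d, e, i, l, p, t} = 7 distinct letters.

7


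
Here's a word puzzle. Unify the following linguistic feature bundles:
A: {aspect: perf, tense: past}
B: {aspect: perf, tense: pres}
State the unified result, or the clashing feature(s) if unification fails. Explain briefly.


Compare features:
aspect: A=perf vs B=perf -> unified: perf
tense: A=past vs B=pres -> CLASH
Clash detected on feature 'tense' (past vs pres); unification fails.

CLASH on 'tense' (past vs pres)


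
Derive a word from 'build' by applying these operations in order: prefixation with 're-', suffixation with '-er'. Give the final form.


Step 1: Add prefix 're-' to 'build' = 'rebuild'
Step 2: Add suffix '-er' to 'rebuild' = 'rebuilder'

rebuilder


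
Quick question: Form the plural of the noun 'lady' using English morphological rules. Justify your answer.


Apply rule: Change -y to -ies (consonant + y). 'lady' becomes 'ladies'.

ladies


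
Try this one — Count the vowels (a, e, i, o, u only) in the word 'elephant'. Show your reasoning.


Vowels in 'elephant': e, e, a = 3 vowels.

3


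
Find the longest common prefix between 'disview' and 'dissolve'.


Compare from the start: 3 characters match: 'dis'. Mismatch at position 4: 'v' vs 's'.

dis


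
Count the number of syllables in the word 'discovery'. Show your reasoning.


Break 'discovery' into syllables: dis-cov-er-y -> dis | cov | er | y = 4 syllables

4 syllables


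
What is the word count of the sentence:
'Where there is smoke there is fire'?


Split into words: Where | there | is | smoke | there | is | fire = 7 words.

7


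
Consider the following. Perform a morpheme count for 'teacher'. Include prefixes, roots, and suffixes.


Decomposition: teach (root) + -er (suffix) = 2 morpheme(s)

2 morphemes


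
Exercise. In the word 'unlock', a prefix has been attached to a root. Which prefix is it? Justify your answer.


The word 'unlock' = 'un' (prefix) + 'lock' (root). The prefix is 'un'.

un


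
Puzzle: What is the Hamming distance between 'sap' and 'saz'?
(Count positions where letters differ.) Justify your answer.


Alignment:
Position 1: 's' vs 's' = match
Position 2: 'a' vs 'a' = match
Position 3: 'p' vs 'z' = DIFFER
Total differences: 1

1


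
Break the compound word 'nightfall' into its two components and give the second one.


Split 'nightfall' into 'night' + 'fall'. The second part is 'fall'.

fall


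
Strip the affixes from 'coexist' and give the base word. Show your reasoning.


Remove prefix 'co' from 'coexist' to get root 'exist'.

exist


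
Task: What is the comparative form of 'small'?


Apply comparative formation (add -er): 'small' -> 'smaller'.

smaller


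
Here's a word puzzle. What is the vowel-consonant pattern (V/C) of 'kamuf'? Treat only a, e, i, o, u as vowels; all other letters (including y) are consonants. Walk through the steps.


Letter mapping: k = C, a = V, m = C, u = V, f = C.

CVCVC


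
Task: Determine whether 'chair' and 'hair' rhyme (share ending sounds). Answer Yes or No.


Rime (stressed vowel + following sounds) of 'chair': -air = /ɛər/
Rime of 'hair': -air = /ɛər/
/ɛər/ and /ɛər/ are the same ending sound, so the words rhyme.

Yes


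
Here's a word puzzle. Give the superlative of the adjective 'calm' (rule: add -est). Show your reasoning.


Apply superlative formation (add -est): 'calm' -> 'calmest'.

calmest


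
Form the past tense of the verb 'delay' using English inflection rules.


Apply rule: Add -ed. 'delay' becomes 'delayed'.

delayed


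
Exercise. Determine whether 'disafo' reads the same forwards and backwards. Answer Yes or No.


Forward: 'disafo'
Reversed: 'ofasid'
They differ.

No


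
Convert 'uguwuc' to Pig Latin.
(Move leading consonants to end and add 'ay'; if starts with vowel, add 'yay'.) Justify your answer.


'uguwuc' starts with a vowel, so add 'yay': 'uguwucyay'.

uguwucyay


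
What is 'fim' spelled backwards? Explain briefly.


Reverse 'fim' character by character: 'mif'.

mif


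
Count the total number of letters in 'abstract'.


Spell out 'abstract' and number each letter: a(1), b(2), s(3), t(4), r(5), a(6), c(7), t(8). Total: 8 letters.

8


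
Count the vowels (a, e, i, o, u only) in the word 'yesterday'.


Vowels in 'yesterday': e, e, a = 3 vowels.

3


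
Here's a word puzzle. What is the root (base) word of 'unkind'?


Remove prefix 'un' from 'unkind' to get root 'kind'.

kind


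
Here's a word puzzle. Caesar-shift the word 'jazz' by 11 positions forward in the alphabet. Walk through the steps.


Shift each letter by 11: j -> u, a -> l, z -> k, z -> k. Result: 'ulkk'.

ulkk


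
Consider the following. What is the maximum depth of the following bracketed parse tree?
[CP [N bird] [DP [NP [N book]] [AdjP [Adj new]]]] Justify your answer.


Count bracket nesting levels:
'[' at pos 0: depth = 1
'[' at pos 4: depth = 2
'[' at pos 13: depth = 2
'[' at pos 17: depth = 3
'[' at pos 21: depth = 4
'[' at pos 31: depth = 3
'[' at pos 37: depth = 4
Maximum depth reached: 4

4


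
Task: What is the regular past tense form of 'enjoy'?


Apply rule: Add -ed. 'enjoy' becomes 'enjoyed'.

enjoyed


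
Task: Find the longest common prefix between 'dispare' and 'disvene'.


Compare from the start: 3 characters match: 'dis'. Mismatch at position 4: 'p' vs 'v'.

dis


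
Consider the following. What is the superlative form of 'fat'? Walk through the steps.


Apply superlative formation (double final consonant, add -est): 'fat' -> 'fattest'.

fattest


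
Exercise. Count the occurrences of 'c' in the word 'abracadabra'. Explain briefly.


Letter 'c' in 'abracadabra': found at position(s) 5 = 1 occurrence(s).

1


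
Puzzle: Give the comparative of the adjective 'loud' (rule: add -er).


Apply comparative formation (add -er): 'loud' -> 'louder'.

louder


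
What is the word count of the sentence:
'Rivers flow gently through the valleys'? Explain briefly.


Split into words: Rivers | flow | gently | through | the | valleys = 6 words.

6


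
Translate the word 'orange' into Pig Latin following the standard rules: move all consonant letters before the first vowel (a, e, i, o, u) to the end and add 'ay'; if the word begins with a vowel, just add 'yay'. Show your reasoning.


'orange' starts with a vowel, so add 'yay': 'orangeyay'.

orangeyay


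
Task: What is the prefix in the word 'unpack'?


The word 'unpack' = 'un' (prefix) + 'pack' (root). The prefix is 'un'.

un


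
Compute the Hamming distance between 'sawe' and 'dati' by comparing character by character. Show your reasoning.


Alignment:
Position 1: 's' vs 'd' = DIFFER
Position 2: 'a' vs 'a' = match
Position 3: 'w' vs 't' = DIFFER
Position 4: 'e' vs 'i' = DIFFER
Total differences: 3

3


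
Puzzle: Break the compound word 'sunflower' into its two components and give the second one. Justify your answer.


Split 'sunflower' into 'sun' + 'flower'. The second part is 'flower'.

flower


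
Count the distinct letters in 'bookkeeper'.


Unique letters in 'bookkeeper': {b, e, k, o, p, r} = 6 distinct letters.

6


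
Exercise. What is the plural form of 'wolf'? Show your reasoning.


Apply rule: Change -f to -ves. 'wolf' becomes 'wolves'.

wolves


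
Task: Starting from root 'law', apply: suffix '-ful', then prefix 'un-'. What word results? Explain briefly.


Step 1: Add suffix '-ful' to 'law' = 'lawful'
Step 2: Add prefix 'un-' to 'lawful' = 'unlawful'

unlawful


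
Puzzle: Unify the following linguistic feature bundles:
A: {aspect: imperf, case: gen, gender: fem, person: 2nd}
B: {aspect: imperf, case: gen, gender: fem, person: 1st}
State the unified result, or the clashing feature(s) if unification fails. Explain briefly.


Compare features:
aspect: A=imperf vs B=imperf -> unified: imperf
case: A=gen vs B=gen -> unified: gen
gender: A=fem vs B=fem -> unified: fem
person: A=2nd vs B=1st -> CLASH
Clash detected on feature 'person' (2nd vs 1st); unification fails.

CLASH on 'person' (2nd vs 1st)


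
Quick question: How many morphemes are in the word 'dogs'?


Decomposition: dog (root) + -s (plural) = 2 morpheme(s)

2 morphemes


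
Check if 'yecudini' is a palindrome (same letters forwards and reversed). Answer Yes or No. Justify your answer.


Forward: 'yecudini'
Reversed: 'iniducey'
They differ.

No


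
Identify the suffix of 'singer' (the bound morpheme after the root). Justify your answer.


The word 'singer' = 'sing' (root) + '-er' (suffix). The suffix is '-er'.

er


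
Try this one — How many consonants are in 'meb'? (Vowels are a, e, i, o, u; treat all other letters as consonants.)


Consonants in 'meb': m, b = 2 consonants.

2


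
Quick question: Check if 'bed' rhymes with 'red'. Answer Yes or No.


Rime (stressed vowel + following sounds) of 'bed': -ed = /ɛd/
Rime of 'red': -ed = /ɛd/
/ɛd/ and /ɛd/ are the same ending sound, so the words rhyme.

Yes


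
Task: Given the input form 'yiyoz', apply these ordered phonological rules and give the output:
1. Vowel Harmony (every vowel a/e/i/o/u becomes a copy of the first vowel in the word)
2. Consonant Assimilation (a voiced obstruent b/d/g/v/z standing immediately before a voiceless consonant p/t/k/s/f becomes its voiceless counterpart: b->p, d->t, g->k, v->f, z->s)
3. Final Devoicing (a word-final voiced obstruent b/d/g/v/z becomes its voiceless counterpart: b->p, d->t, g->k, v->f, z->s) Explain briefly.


Starting form: 'yiyoz'
Rule 1: Vowel Harmony: all vowels become 'i' (matching first vowel). 'yiyoz' -> 'yiyiz'
Rule 2: Consonant Assimilation: no voiced obstruent (b/d/g/v/z) stands immediately before a voiceless consonant (p/t/k/s/f). No change.
Rule 3: Final Devoicing: word-final voiced obstruent 'z' becomes voiceless 's'. 'yiyiz' -> 'yiyis'
Final form: 'yiyis'

yiyis


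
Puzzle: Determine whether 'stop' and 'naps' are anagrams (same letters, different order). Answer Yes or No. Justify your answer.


Sorted letters of 'stop': 'opst'
Sorted letters of 'naps': 'anps'
They do not match.

No


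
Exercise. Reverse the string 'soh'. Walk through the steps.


Reverse 'soh' character by character: 'hos'.

hos


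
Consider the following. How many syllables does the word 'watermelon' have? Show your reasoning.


Break 'watermelon' into syllables: wa-ter-mel-on -> wa | ter | mel | on = 4 syllables

4 syllables


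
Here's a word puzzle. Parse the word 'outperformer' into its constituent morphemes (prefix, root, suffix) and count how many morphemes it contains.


Step 1: Identify prefix: 'out' (meaning: surpass)
Step 2: Identify root: 'perform'
Step 3: Identify suffix(es): 'er'
Decomposition: out- (prefix: surpass) + perform (root) + -er (suffix: one who)
Total morphemes: 3

3 morphemes (out- (prefix: surpass) + perform (root) + -er (suffix: one who))


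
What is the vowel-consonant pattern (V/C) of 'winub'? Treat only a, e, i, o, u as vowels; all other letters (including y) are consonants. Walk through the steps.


Letter mapping: w = C, i = V, n = C, u = V, b = C.

CVCVC


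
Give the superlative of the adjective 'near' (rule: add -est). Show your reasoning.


Apply superlative formation (add -est): 'near' -> 'nearest'.

nearest


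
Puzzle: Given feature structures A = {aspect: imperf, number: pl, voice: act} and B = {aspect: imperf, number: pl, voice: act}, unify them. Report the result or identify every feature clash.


Compare features:
aspect: A=imperf vs B=imperf -> unified: imperf
number: A=pl vs B=pl -> unified: pl
voice: A=act vs B=act -> unified: act
No clashes found.

Unified: {aspect: imperf, number: pl, voice: act}


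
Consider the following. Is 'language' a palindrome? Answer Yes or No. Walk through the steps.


Forward: 'language'
Reversed: 'egaugnal'
They differ.

No


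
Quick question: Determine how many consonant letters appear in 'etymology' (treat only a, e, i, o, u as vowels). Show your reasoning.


Consonants in 'etymology': t, y, m, l, g, y = 6 consonants.

6


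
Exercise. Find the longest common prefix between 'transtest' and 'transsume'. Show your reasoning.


Compare from the start: 5 characters match: 'trans'. Mismatch at position 6: 't' vs 's'.

trans


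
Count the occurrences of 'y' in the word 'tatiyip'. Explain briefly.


Letter 'y' in 'tatiyip': found at position(s) 5 = 1 occurrence(s).

1


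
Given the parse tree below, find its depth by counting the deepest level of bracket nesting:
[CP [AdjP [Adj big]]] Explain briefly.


Count bracket nesting levels:
'[' at pos 0: depth = 1
'[' at pos 4: depth = 2
'[' at pos 10: depth = 3
Maximum depth reached: 3

3


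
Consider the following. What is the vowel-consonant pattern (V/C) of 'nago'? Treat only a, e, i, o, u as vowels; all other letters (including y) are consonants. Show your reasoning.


Letter mapping: n = C, a = V, g = C, o = V.

CVCV


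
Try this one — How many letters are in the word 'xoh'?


Spell out 'xoh' and number each letter: x(1), o(2), h(3). Total: 3 letters.

3


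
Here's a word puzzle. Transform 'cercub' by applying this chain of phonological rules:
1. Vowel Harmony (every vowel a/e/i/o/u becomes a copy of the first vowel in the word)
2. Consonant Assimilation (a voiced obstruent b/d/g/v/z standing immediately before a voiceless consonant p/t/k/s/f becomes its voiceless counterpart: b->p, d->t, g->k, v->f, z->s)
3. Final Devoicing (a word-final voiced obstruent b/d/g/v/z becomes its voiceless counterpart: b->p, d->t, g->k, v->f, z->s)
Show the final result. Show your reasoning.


Starting form: 'cercub'
Rule 1: Vowel Harmony: all vowels become 'e' (matching first vowel). 'cercub' -> 'cerceb'
Rule 2: Consonant Assimilation: no voiced obstruent (b/d/g/v/z) stands immediately before a voiceless consonant (p/t/k/s/f). No change.
Rule 3: Final Devoicing: word-final voiced obstruent 'b' becomes voiceless 'p'. 'cerceb' -> 'cercep'
Final form: 'cercep'

cercep


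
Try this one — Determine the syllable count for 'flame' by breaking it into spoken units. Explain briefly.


Break 'flame' into syllables: flame -> flame = 1 syllable

1 syllable


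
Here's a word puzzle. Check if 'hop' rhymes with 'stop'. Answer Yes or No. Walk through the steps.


Rime (stressed vowel + following sounds) of 'hop': -op = /ɒp/
Rime of 'stop': -op = /ɒp/
/ɒp/ and /ɒp/ are the same ending sound, so the words rhyme.

Yes


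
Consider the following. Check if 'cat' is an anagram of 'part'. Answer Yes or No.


Sorted letters of 'cat': 'act'
Sorted letters of 'part': 'aprt'
They do not match.

No


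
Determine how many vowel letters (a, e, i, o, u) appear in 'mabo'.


Vowels in 'mabo': a, o = 2 vowels.

2


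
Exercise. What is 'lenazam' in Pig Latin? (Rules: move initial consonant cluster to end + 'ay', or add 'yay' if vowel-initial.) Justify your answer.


'lenazam': move consonant cluster 'l' to end and add 'ay': 'enazamlay'.

enazamlay


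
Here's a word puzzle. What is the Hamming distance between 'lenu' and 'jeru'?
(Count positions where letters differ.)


Alignment:
Position 1: 'l' vs 'j' = DIFFER
Position 2: 'e' vs 'e' = match
Position 3: 'n' vs 'r' = DIFFER
Position 4: 'u' vs 'u' = match
Total differences: 2

2


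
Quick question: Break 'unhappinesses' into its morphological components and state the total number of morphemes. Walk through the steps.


Step 1: Identify prefix: 'un' (meaning: not/reverse)
Step 2: Identify root: 'happy'
Step 3: Identify suffix(es): 'ness, es'
Decomposition: un- (prefix: not/reverse) + happy (root) + -ness (suffix: state of) + -es (plural)
Total morphemes: 4

4 morphemes (un- (prefix: not/reverse) + happy (root) + -ness (suffix: state of) + -es (plural))


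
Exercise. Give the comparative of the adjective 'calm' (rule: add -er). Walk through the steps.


Apply comparative formation (add -er): 'calm' -> 'calmer'.

calmer


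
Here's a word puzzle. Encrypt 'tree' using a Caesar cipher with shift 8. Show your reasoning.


Shift each letter by 8: t -> b, r -> z, e -> m, e -> m. Result: 'bzmm'.

bzmm


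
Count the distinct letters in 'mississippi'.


Unique letters in 'mississippi': {i, m, p, s} = 4 distinct letters.

4


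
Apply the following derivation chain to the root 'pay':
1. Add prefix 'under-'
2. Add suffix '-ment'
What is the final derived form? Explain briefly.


Step 1: Add prefix 'under-' to 'pay' = 'underpay'
Step 2: Add suffix '-ment' to 'underpay' = 'underpayment'

underpayment


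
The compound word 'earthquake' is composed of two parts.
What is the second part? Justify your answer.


Split 'earthquake' into 'earth' + 'quake'. The second part is 'quake'.

quake


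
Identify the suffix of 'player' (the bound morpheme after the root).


The word 'player' = 'play' (root) + '-er' (suffix). The suffix is '-er'.

er


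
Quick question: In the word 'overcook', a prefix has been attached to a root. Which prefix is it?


The word 'overcook' = 'over' (prefix) + 'cook' (root). The prefix is 'over'.

over


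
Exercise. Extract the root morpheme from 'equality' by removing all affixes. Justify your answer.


Remove suffix '-ity' from 'equality' to get root 'equal'.

equal


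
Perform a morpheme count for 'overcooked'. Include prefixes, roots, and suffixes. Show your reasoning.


Decomposition: over- (prefix) + cook (root) + -ed (suffix) = 3 morpheme(s)

3 morphemes


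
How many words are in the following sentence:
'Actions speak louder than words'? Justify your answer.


Split into words: Actions | speak | louder | than | words = 5 words.

5


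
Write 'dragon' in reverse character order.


Reverse 'dragon' character by character: 'nogard'.

nogard


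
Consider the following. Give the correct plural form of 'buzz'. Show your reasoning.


Apply rule: Add -es (sibilant/fricative ending). 'buzz' becomes 'buzzes'.

buzzes


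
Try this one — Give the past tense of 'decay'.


Apply rule: Add -ed. 'decay' becomes 'decayed'.

decayed


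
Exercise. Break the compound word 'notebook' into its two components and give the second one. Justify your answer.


Split 'notebook' into 'note' + 'book'. The second part is 'book'.

book


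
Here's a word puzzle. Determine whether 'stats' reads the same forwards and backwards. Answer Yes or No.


Forward: 'stats'
Reversed: 'stats'
They are identical.

Yes


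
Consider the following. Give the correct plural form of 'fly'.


Apply rule: Change -y to -ies (consonant + y). 'fly' becomes 'flies'.

flies


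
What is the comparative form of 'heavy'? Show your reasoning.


Apply comparative formation (consonant + y: change y to i, add -er): 'heavy' -> 'heavier'.

heavier


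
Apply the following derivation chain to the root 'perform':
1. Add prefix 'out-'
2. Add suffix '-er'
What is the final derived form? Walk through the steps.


Step 1: Add prefix 'out-' to 'perform' = 'outperform'
Step 2: Add suffix '-er' to 'outperform' = 'outperformer'

outperformer


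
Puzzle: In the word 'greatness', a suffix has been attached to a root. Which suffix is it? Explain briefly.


The word 'greatness' = 'great' (root) + '-ness' (suffix). The suffix is '-ness'.

ness


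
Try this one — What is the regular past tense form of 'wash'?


Apply rule: Add -ed. 'wash' becomes 'washed'.

washed


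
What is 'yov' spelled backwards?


Reverse 'yov' character by character: 'voy'.

voy


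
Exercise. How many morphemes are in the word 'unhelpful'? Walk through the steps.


Decomposition: un- (prefix) + help (root) + -ful (suffix) = 3 morpheme(s)

3 morphemes


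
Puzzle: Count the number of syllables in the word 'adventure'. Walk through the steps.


Break 'adventure' into syllables: ad-ven-ture -> ad | ven | ture = 3 syllables

3 syllables


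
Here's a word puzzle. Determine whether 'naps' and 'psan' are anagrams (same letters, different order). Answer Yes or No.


Sorted letters of 'naps': 'anps'
Sorted letters of 'psan': 'anps'
They match.

Yes


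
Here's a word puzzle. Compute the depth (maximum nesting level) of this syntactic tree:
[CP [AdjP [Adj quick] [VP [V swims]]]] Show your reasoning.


Count bracket nesting levels:
'[' at pos 0: depth = 1
'[' at pos 4: depth = 2
'[' at pos 10: depth = 3
'[' at pos 22: depth = 3
'[' at pos 26: depth = 4
Maximum depth reached: 4

4


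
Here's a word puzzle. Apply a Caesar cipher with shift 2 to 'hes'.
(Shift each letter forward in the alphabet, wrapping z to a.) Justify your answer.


Shift each letter by 2: h -> j, e -> g, s -> u. Result: 'jgu'.

jgu


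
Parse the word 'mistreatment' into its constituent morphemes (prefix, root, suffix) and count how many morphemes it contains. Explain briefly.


Step 1: Identify prefix: 'mis' (meaning: wrongly)
Step 2: Identify root: 'treat'
Step 3: Identify suffix(es): 'ment'
Decomposition: mis- (prefix: wrongly) + treat (root) + -ment (suffix: action/result)
Total morphemes: 3

3 morphemes (mis- (prefix: wrongly) + treat (root) + -ment (suffix: action/result))


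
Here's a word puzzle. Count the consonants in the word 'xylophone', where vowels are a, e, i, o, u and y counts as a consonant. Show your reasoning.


Consonants in 'xylophone': x, y, l, p, h, n = 6 consonants.

6


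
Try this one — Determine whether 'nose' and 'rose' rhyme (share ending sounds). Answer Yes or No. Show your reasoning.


Rime (stressed vowel + following sounds) of 'nose': -ose = /oʊz/
Rime of 'rose': -ose = /oʊz/
/oʊz/ and /oʊz/ are the same ending sound, so the words rhyme.

Yes


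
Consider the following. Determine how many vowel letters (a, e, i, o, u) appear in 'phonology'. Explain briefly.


Vowels in 'phonology': o, o, o = 3 vowels.

3


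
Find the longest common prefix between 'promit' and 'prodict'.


Compare from the start: 3 characters match: 'pro'. Mismatch at position 4: 'm' vs 'd'.

pro


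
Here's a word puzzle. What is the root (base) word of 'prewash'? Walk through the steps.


Remove prefix 'pre' from 'prewash' to get root 'wash'.

wash


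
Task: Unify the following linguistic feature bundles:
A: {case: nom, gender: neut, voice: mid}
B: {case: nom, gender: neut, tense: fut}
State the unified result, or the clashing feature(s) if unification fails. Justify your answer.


Compare features:
case: A=nom vs B=nom -> unified: nom
gender: A=neut vs B=neut -> unified: neut
tense: A=_ vs B=fut -> unified: fut
voice: A=mid vs B=_ -> unified: mid
No clashes found.

Unified: {case: nom, gender: neut, tense: fut, voice: mid}


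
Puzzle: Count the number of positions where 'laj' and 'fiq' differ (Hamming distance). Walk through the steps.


Alignment:
Position 1: 'l' vs 'f' = DIFFER
Position 2: 'a' vs 'i' = DIFFER
Position 3: 'j' vs 'q' = DIFFER
Total differences: 3

3


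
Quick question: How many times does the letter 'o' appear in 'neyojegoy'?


Letter 'o' in 'neyojegoy': found at position(s) 4, 8 = 2 occurrence(s).

2


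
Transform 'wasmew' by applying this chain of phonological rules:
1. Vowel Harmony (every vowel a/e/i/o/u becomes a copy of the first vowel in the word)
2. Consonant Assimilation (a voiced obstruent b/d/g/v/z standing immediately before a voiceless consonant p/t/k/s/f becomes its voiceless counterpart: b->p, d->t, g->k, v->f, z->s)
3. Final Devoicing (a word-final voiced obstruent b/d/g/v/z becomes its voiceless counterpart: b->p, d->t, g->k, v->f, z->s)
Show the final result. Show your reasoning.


Starting form: 'wasmew'
Rule 1: Vowel Harmony: all vowels become 'a' (matching first vowel). 'wasmew' -> 'wasmaw'
Rule 2: Consonant Assimilation: no voiced obstruent (b/d/g/v/z) stands immediately before a voiceless consonant (p/t/k/s/f). No change.
Rule 3: Final Devoicing: final consonant 'w' is not one of the voiced obstruents b/d/g/v/z. No change.
Final form: 'wasmaw'

wasmaw


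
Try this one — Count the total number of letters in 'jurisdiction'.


Spell out 'jurisdiction' and number each letter: j(1), u(2), r(3), i(4), s(5), d(6), i(7), c(8), t(9), i(10), o(11), n(12). Total: 12 letters.

12


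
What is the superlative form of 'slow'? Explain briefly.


Apply superlative formation (add -est): 'slow' -> 'slowest'.

slowest


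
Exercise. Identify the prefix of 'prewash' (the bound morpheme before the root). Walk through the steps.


The word 'prewash' = 'pre' (prefix) + 'wash' (root). The prefix is 'pre'.

pre


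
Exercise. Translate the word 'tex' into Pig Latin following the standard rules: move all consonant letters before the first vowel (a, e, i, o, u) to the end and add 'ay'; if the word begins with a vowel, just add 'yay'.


'tex': move consonant cluster 't' to end and add 'ay': 'extay'.

extay


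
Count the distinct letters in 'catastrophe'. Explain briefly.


Unique letters in 'catastrophe': {a, c, e, h, o, p, r, s, t} = 9 distinct letters.

9


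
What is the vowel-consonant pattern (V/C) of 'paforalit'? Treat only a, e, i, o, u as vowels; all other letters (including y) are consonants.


Letter mapping: p = C, a = V, f = C, o = V, r = C, a = V, l = C, i = V, t = C.

CVCVCVCVC


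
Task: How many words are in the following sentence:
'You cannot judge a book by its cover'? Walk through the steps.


Split into words: You | cannot | judge | a | book | by | its | cover = 8 words.

8


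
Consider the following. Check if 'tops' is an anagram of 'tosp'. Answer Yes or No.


Sorted letters of 'tops': 'opst'
Sorted letters of 'tosp': 'opst'
They match.

Yes


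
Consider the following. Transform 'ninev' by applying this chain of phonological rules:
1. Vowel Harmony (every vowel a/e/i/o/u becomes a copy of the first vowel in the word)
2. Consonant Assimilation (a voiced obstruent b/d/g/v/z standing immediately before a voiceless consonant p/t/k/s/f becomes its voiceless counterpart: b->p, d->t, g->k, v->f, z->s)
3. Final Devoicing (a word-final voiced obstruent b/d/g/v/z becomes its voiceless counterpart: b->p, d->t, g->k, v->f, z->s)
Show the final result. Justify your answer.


Starting form: 'ninev'
Rule 1: Vowel Harmony: all vowels become 'i' (matching first vowel). 'ninev' -> 'niniv'
Rule 2: Consonant Assimilation: no voiced obstruent (b/d/g/v/z) stands immediately before a voiceless consonant (p/t/k/s/f). No change.
Rule 3: Final Devoicing: word-final voiced obstruent 'v' becomes voiceless 'f'. 'niniv' -> 'ninif'
Final form: 'ninif'

ninif


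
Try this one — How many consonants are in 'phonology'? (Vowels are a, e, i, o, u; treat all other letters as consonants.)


Consonants in 'phonology': p, h, n, l, g, y = 6 consonants.

6


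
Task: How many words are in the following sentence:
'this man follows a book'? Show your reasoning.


Split into words: this | man | follows | a | book = 5 words.

5


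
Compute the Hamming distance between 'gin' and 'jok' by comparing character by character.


Alignment:
Position 1: 'g' vs 'j' = DIFFER
Position 2: 'i' vs 'o' = DIFFER
Position 3: 'n' vs 'k' = DIFFER
Total differences: 3

3


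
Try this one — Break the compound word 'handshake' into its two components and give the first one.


Split 'handshake' into 'hand' + 'shake'. The first part is 'hand'.

hand


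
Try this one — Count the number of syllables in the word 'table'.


Break 'table' into syllables: ta-ble -> ta | ble = 2 syllables

2 syllables
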